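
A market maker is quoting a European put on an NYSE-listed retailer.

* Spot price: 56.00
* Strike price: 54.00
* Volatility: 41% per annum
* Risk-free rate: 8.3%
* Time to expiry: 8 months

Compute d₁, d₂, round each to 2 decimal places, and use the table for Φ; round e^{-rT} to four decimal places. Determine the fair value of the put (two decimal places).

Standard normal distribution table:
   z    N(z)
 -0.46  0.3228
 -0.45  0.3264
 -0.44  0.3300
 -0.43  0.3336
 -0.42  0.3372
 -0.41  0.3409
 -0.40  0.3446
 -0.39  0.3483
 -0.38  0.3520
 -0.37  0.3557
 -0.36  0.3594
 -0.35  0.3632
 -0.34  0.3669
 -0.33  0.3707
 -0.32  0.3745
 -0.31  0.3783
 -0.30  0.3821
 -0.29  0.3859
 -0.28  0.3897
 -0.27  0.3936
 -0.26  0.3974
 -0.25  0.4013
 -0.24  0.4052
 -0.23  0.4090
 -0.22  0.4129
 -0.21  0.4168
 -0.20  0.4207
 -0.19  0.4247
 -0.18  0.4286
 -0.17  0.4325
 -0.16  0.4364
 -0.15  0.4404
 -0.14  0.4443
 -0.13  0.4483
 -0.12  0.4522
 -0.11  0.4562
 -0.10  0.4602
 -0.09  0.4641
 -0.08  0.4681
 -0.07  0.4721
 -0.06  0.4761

σ√T = 0.41·√0.6667 = 0.3348
ln(S/K) + (r + σ²/2)T = ln(56/54) + (0.083 + 0.41²/2)·0.6667 = 0.0364 + 0.1114 = 0.1477
d₁ = 0.1477 / 0.3348 = 0.4413 ≈ 0.44
d₂ = d₁ − σ√T = 0.4413 − 0.3348 = 0.1065 ≈ 0.11
e^(−rT) = e^(−0.083·0.6667) = 0.9462
N(−d₂) = N(-0.11) = 0.4562;  N(−d₁) = N(-0.44) = 0.3300
P = 54·0.9462·0.4562 − 56·0.3300 = 23.3094 − 18.4800 = 4.8294

4.83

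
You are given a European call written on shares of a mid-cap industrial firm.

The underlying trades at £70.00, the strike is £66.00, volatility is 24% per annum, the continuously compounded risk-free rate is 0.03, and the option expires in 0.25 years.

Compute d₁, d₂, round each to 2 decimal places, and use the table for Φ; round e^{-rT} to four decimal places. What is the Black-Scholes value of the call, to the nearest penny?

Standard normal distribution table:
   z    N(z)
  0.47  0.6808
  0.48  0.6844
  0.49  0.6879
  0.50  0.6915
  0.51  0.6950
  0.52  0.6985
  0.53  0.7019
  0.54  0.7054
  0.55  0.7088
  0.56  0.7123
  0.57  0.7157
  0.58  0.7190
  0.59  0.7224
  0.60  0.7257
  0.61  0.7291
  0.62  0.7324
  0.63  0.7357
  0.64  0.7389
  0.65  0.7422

T = 0.25;  σ√T = 0.1200
ln(S/K) + (r + σ²/2)T = ln(70/66) + (0.03 + 0.24²/2)·0.25 = 0.0588 + 0.0147 = 0.0735
d₁ = 0.0735 / 0.1200 = 0.6128 → 0.61
d₂ = d₁ − σ√T = 0.6128 − 0.1200 = 0.4928 → 0.49
exp(−rT) = exp(−0.03·0.25) = 0.9925
N(d₁) = N(0.61) = 0.7291;  N(d₂) = N(0.49) = 0.6879
C = 70·0.7291 − 66·0.9925·0.6879 = 51.0370 − 45.0609 = 5.9761

£5.98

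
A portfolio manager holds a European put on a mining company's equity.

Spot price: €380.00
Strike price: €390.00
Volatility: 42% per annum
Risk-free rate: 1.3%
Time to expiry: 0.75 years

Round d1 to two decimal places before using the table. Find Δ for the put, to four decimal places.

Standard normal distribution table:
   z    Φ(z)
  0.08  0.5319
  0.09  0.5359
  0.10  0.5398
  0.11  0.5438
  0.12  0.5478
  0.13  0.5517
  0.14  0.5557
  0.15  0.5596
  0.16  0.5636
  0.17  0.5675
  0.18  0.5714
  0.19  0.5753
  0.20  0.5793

-0.4443

σ√T = 0.42 × 0.8660 = 0.3637
d₁ = [ln(380/390) + (0.013 + ½·0.42²)·0.75] / (σ√T) = (-0.0260 + 0.0759) / 0.3637 = 0.1373 → 0.14
N(d₁) = N(0.14) = 0.5557
Δ_put = N(d₁) − 1 = 0.5557 − 1 = -0.4443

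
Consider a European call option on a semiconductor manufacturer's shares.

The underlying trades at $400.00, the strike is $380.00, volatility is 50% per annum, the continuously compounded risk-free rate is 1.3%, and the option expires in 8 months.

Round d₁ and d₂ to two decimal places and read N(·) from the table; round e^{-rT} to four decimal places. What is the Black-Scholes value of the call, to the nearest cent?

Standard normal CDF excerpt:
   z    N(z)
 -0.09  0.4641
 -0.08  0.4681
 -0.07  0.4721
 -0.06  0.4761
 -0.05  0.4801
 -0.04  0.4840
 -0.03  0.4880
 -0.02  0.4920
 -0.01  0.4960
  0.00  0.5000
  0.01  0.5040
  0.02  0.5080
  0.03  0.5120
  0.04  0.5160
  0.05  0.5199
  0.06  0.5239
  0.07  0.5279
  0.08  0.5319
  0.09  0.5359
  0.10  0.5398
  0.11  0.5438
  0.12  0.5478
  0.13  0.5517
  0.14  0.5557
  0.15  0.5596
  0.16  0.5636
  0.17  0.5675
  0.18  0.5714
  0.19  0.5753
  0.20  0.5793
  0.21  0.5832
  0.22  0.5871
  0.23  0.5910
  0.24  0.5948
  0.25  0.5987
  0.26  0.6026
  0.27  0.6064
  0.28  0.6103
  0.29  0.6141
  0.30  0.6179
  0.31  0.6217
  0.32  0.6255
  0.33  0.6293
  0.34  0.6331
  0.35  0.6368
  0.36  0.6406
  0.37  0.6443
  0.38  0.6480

σ√T = 0.5 × 0.8165 = 0.4082
ln(S/K) + (r + σ²/2)T = ln(400/380) + (0.013 + 0.5²/2)·0.6667 = 0.0513 + 0.0920 = 0.1433
d₁ = 0.1433 / 0.4082 = 0.3510 ≈ 0.35
d₂ = d₁ − σ√T = 0.3510 − 0.4082 = -0.0573 ≈ -0.06
e^(−rT) = e^(−0.013·0.6667) = 0.9914
N(d₁) = N(0.35) = 0.6368;  N(d₂) = N(-0.06) = 0.4761
C = 400·0.6368 − 380·0.9914·0.4761 = 254.7200 − 179.3621 = 75.3579

$75.36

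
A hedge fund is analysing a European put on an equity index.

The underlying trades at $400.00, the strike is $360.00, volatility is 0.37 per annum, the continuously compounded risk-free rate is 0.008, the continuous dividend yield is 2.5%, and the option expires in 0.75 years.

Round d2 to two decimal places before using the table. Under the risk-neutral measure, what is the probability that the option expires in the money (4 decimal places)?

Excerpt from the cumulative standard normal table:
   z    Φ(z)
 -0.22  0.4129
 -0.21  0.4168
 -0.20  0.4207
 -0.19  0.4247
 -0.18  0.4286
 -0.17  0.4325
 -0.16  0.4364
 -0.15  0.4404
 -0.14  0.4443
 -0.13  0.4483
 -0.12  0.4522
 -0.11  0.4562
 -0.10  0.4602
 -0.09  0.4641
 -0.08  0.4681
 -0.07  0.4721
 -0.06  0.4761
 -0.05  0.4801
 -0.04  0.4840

σ√T = 0.37 × 0.8660 = 0.3204
ln(S/K) + (r − q + σ²/2)T = ln(400/360) + (0.008 − 0.025 + 0.37²/2)·0.75 = 0.1054 + 0.0386 = 0.1439
d₁ = 0.1439 / 0.3204 = 0.4492 ≈ 0.45
d₂ = d₁ − σ√T = 0.4492 − 0.3204 = 0.1288 ≈ 0.13
Pr(exercise) under Q = N(−d₂) = N(-0.13) = 0.4483

0.4483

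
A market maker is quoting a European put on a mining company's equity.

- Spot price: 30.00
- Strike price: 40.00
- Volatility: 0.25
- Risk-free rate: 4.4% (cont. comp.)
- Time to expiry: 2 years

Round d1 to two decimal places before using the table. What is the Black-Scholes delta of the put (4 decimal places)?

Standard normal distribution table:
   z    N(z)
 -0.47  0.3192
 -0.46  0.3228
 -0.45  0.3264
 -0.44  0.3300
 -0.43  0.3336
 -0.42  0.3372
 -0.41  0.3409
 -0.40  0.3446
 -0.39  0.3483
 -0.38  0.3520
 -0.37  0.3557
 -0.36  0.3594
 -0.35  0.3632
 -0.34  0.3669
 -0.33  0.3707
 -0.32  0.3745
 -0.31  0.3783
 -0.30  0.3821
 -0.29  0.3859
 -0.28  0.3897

T = 2;  σ√T = 0.3536
d₁ = [ln(30/40) + (0.044 + ½·0.25²)·2] / (σ√T) = (-0.2877 + 0.1505) / 0.3536 = -0.3880 ≈ -0.39
N(d₁) = N(-0.39) = 0.3483
Δ_put = N(d₁) − 1 = 0.3483 − 1 = -0.6517

-0.6517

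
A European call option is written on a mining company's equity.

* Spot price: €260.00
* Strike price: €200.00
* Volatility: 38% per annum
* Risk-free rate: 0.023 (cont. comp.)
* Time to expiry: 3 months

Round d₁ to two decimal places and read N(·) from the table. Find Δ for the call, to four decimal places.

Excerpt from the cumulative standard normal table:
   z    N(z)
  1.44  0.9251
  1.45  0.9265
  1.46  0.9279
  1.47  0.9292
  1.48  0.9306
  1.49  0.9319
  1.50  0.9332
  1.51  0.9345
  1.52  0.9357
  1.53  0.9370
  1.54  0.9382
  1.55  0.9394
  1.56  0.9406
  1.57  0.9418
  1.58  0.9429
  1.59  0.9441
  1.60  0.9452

σ√T = 0.38·√0.25 = 0.1900
d₁ = [ln(260/200) + (0.023 + 0.38²/2)·0.25] / 0.1900 = [0.2624 + 0.0238] / 0.1900 = 1.5061 → 1.51
N(d₁) = N(1.51) = 0.9345
Δ_call = N(d₁) = 0.9345

0.9345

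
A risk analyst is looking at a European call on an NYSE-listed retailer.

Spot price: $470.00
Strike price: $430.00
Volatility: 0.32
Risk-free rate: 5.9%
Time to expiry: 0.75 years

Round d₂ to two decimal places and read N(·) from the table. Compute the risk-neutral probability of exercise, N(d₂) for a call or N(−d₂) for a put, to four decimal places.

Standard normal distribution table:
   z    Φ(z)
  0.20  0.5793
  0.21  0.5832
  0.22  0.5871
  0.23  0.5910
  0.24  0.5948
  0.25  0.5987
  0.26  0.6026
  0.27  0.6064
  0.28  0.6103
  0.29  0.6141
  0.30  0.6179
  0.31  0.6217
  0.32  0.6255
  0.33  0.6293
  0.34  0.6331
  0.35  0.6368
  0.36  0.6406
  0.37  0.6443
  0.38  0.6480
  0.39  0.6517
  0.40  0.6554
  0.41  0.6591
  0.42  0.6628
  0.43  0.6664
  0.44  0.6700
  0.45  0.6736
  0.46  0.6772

0.6331

σ√T = 0.32·√0.75 = 0.2771
d₁ = [ln(470/430) + (0.059 + ½·0.32²)·0.75] / (σ√T) = (0.0889 + 0.0827) / 0.2771 = 0.6192 → 0.62
d₂ = 0.6192 − 0.2771 = 0.3421 → 0.34
Risk-neutral Pr[S_T > K] = N(d₂) = N(0.34) = 0.6331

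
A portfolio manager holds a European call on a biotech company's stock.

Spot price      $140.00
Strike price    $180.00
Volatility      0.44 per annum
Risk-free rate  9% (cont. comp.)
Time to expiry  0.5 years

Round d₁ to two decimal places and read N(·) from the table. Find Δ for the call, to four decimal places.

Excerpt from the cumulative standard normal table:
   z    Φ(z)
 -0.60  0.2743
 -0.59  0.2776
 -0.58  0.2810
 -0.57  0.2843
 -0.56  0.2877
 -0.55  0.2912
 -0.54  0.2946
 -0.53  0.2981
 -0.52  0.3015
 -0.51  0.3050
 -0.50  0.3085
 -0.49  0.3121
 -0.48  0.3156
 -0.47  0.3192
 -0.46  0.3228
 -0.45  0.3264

T = 0.5;  σ√T = 0.3111
d₁ = [ln(140/180) + (0.09 + 0.44²/2)·0.5] / 0.3111 = [-0.2513 + 0.0934] / 0.3111 = -0.5076 which rounds to -0.51
N(d₁) = N(-0.51) = 0.3050
Δ_call = N(d₁) = 0.3050

0.3050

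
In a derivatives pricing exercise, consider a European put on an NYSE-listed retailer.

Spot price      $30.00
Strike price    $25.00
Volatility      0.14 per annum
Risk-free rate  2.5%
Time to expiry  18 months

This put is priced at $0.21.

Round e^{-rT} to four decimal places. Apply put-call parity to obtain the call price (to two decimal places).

e^(−rT) = e^(−0.025·1.5) = 0.9632
Put-call parity: C − P = S − K·e^(−rT) = 30 − 25·0.9632 = 30 − 24.0800 = 5.9200
C = P + (C − P) = 0.21 + (5.9200) = 6.1300

$6.13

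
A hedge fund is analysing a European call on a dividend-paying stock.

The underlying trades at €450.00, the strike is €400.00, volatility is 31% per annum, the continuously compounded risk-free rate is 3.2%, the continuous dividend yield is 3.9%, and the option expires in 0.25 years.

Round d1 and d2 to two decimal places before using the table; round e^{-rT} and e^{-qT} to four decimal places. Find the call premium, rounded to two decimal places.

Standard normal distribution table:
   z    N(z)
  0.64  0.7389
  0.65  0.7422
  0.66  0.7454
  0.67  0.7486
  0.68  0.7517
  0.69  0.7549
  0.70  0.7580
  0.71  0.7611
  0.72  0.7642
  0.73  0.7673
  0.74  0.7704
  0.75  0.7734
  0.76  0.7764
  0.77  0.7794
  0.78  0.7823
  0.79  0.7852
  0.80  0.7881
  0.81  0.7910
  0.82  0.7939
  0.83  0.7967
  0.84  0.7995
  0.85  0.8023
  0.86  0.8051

€57.99

σ√T = 0.31·√0.25 = 0.1550
d₁ = [ln(450/400) + (0.032 − 0.039 + 0.31²/2)·0.25] / 0.1550 = [0.1178 + 0.0103] / 0.1550 = 0.8261 ⇒ 0.83
d₂ = d₁ − σ√T = 0.8261 − 0.1550 = 0.6711 ⇒ 0.67
exp(−qT) = exp(−0.039·0.25) = 0.9903;  exp(−rT) = exp(−0.032·0.25) = 0.9920
N(d₁) = N(0.83) = 0.7967;  N(d₂) = N(0.67) = 0.7486
C = 450·0.9903·0.7967 − 400·0.9920·0.7486 = 355.0374 − 297.0445 = 57.9929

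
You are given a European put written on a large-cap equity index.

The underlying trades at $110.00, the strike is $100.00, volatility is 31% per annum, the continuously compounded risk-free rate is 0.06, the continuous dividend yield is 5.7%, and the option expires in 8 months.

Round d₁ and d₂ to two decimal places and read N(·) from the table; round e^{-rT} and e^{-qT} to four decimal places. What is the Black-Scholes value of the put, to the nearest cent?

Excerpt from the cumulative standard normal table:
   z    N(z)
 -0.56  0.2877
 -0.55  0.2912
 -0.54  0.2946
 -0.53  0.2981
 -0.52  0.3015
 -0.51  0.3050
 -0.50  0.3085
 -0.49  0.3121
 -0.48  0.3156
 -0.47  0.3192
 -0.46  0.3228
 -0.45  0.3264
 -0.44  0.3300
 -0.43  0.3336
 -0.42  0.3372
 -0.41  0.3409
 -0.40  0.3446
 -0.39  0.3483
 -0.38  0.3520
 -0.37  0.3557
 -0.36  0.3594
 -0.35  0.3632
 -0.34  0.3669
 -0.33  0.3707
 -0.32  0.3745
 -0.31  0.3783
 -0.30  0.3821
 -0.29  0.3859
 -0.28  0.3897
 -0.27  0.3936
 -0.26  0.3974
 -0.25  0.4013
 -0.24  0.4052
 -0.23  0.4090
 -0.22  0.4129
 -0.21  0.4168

σ√T = 0.31 × 0.8165 = 0.2531
d₁ = [ln(110/100) + (0.06 − 0.057 + 0.31²/2)·0.6667] / 0.2531 = [0.0953 + 0.0340] / 0.2531 = 0.5110 ≈ 0.51
d₂ = d₁ − σ√T = 0.5110 − 0.2531 = 0.2579 ≈ 0.26
exp(−qT) = exp(−0.057·0.6667) = 0.9627;  exp(−rT) = exp(−0.06·0.6667) = 0.9608
N(−d₂) = N(-0.26) = 0.3974;  N(−d₁) = N(-0.51) = 0.3050
P = 100·0.9608·0.3974 − 110·0.9627·0.3050 = 38.1822 − 32.2986 = 5.8836

$5.88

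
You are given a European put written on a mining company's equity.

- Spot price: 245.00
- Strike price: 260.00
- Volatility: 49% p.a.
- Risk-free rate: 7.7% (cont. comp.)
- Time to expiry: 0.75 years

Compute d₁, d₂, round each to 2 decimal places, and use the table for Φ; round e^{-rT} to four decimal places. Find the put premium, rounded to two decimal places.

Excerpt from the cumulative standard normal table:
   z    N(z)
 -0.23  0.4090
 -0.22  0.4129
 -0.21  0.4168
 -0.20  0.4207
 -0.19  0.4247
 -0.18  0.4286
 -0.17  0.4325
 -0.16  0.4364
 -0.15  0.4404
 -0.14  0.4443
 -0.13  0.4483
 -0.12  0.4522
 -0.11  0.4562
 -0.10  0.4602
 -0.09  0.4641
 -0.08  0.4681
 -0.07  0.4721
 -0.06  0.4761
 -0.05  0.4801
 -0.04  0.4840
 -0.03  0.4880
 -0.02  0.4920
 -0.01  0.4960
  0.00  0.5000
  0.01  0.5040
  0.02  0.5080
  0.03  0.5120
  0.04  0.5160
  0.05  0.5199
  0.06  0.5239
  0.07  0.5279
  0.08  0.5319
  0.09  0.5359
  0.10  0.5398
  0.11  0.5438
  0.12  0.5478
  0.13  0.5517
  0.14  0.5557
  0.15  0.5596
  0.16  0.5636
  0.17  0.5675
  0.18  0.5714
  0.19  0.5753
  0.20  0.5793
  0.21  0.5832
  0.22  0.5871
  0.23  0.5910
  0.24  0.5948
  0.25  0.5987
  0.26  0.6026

σ√T = 0.49·√0.75 = 0.4244
d₁ = [ln(245/260) + (0.077 + 0.49²/2)·0.75] / 0.4244 = [-0.0594 + 0.1478] / 0.4244 = 0.2082 ≈ 0.21
d₂ = d₁ − σ√T = 0.2082 − 0.4244 = -0.2161 ≈ -0.22
exp(−rT) = exp(−0.077·0.75) = 0.9439
P = 260·0.9439·N(0.22) − 245·N(-0.21) = 260·0.9439·0.5871 − 245·0.4168 = 144.0826 − 102.1160 = 41.9666

41.97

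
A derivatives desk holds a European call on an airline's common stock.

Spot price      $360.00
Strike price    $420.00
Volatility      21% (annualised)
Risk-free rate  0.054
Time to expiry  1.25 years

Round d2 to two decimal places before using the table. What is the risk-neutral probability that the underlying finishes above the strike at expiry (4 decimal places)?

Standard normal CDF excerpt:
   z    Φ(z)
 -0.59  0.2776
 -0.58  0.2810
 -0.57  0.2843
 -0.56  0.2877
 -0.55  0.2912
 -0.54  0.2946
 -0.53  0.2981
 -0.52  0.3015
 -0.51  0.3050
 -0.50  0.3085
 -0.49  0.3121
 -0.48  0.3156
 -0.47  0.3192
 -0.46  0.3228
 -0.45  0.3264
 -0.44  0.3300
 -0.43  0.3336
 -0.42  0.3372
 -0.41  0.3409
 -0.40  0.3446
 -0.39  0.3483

σ√T = 0.21·√1.25 = 0.2348
d₁ = [ln(360/420) + (0.054 + 0.21²/2)·1.25] / 0.2348 = [-0.1542 + 0.0951] / 0.2348 = -0.2517 ≈ -0.25
d₂ = d₁ − σ√T = -0.2517 − 0.2348 = -0.4865 ≈ -0.49
Pr(exercise) under Q = N(d₂) = 0.3121

0.3121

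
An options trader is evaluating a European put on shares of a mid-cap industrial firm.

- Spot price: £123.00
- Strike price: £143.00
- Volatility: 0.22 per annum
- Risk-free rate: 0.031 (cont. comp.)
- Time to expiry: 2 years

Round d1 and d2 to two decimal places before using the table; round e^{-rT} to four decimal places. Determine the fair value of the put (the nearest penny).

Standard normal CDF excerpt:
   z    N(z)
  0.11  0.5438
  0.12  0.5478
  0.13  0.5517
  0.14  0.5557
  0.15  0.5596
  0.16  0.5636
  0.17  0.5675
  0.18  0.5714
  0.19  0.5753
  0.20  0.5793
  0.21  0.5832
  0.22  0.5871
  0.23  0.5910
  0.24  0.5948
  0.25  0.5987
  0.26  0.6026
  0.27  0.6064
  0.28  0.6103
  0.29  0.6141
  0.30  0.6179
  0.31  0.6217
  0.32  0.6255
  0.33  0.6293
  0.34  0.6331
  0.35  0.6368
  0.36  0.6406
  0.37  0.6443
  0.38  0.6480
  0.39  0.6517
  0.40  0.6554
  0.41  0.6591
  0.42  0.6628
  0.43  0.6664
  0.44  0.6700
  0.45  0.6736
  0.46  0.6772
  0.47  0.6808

£22.19

σ√T = 0.22 × 1.4142 = 0.3111
ln(S/K) + (r + σ²/2)T = ln(123/143) + (0.031 + 0.22²/2)·2 = -0.1507 + 0.1104 = -0.0403
d₁ = -0.0403 / 0.3111 = -0.1294 ≈ -0.13
d₂ = d₁ − σ√T = -0.1294 − 0.3111 = -0.4405 ≈ -0.44
e^(−rT) = e^(−0.031·2) = 0.9399
N(−d₂) = N(0.44) = 0.6700;  N(−d₁) = N(0.13) = 0.5517
P = 143·0.9399·0.6700 − 123·0.5517 = 90.0518 − 67.8591 = 22.1927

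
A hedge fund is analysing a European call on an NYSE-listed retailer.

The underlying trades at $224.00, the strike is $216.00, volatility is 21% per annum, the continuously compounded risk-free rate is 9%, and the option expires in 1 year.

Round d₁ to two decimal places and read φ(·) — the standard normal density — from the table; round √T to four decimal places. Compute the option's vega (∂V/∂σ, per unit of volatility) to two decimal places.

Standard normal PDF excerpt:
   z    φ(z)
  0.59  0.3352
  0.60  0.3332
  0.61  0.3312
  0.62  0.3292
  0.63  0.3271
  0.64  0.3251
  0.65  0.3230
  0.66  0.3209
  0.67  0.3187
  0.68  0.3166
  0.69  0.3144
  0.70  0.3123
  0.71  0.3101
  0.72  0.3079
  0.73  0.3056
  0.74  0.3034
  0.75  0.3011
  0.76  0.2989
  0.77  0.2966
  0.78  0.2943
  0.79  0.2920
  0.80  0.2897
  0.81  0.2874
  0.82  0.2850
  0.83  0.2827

σ√T = 0.21·√1 = 0.2100
d₁ = [ln(224/216) + (0.09 + 0.21²/2)·1] / 0.2100 = [0.0364 + 0.1120] / 0.2100 = 0.7068 → 0.71
√T = √1 = 1.0000
φ(d₁) = φ(0.71) = 0.3101
vega = S·φ(d₁)·√T = 224·0.3101·1.0000 = 69.4624

69.46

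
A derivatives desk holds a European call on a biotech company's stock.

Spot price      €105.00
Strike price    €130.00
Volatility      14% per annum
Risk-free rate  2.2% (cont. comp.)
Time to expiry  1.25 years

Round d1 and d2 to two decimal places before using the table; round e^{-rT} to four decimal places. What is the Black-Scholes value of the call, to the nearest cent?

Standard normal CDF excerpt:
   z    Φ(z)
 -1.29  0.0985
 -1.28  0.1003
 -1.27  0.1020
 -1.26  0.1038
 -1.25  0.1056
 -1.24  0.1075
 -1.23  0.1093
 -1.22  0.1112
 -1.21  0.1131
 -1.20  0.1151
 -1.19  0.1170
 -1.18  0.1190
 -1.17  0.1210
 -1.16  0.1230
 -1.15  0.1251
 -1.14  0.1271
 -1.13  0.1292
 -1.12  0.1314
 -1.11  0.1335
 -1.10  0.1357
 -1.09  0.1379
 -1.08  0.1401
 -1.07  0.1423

€1.12

T = 1.25;  σ√T = 0.1565
d₁ = [ln(105/130) + (0.022 + ½·0.14²)·1.25] / (σ√T) = (-0.2136 + 0.0398) / 0.1565 = -1.1105 ⇒ -1.11
d₂ = -1.1105 − 0.1565 = -1.2670 ⇒ -1.27
e^(−rT) = e^(−0.022·1.25) = 0.9729
N(d₁) = N(-1.11) = 0.1335;  N(d₂) = N(-1.27) = 0.1020
C = 105·0.1335 − 130·0.9729·0.1020 = 14.0175 − 12.9007 = 1.1168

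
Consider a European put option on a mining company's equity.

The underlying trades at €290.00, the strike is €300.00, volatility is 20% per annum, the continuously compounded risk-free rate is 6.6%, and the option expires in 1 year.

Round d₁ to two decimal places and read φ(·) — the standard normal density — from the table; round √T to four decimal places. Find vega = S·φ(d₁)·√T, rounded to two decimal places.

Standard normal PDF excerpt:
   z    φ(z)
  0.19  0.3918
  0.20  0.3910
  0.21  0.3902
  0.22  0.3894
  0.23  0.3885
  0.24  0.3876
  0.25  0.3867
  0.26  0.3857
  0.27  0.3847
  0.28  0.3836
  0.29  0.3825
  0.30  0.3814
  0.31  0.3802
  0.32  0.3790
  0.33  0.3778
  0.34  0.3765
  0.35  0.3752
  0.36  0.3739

σ√T = 0.2·√1 = 0.2000
d₁ = [ln(290/300) + (0.066 + 0.2²/2)·1] / 0.2000 = [-0.0339 + 0.0860] / 0.2000 = 0.2605 → 0.26
√T = √1 = 1.0000
φ(d₁) = φ(0.26) = 0.3857
vega = S·φ(d₁)·√T = 290·0.3857·1.0000 = 111.8530
(Call and put vega coincide under Black-Scholes.)

111.85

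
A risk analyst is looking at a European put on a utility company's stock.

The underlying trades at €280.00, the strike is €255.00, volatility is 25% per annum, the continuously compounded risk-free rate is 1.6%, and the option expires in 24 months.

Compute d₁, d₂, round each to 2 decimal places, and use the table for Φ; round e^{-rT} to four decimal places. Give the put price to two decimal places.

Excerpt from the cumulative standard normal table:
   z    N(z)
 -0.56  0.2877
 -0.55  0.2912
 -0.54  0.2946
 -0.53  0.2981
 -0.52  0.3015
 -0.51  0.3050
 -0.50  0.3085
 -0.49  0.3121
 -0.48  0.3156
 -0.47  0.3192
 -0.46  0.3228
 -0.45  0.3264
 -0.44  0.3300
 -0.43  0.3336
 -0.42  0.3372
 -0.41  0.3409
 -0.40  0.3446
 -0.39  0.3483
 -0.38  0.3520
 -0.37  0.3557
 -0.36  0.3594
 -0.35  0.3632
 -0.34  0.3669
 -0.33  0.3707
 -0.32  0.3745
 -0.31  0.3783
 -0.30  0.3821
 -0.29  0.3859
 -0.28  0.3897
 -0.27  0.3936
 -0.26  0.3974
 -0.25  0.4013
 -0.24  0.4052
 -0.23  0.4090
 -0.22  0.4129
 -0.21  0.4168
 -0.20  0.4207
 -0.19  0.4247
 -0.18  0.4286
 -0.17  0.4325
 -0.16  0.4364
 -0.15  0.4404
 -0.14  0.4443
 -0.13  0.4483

σ√T = 0.25 × 1.4142 = 0.3536
ln(S/K) + (r + σ²/2)T = ln(280/255) + (0.016 + 0.25²/2)·2 = 0.0935 + 0.0945 = 0.1880
d₁ = 0.1880 / 0.3536 = 0.5318 which rounds to 0.53
d₂ = d₁ − σ√T = 0.5318 − 0.3536 = 0.1783 which rounds to 0.18
exp(−rT) = exp(−0.016·2) = 0.9685
P = 255·0.9685·N(-0.18) − 280·N(-0.53) = 255·0.9685·0.4286 − 280·0.2981 = 105.8503 − 83.4680 = 22.3823

€22.38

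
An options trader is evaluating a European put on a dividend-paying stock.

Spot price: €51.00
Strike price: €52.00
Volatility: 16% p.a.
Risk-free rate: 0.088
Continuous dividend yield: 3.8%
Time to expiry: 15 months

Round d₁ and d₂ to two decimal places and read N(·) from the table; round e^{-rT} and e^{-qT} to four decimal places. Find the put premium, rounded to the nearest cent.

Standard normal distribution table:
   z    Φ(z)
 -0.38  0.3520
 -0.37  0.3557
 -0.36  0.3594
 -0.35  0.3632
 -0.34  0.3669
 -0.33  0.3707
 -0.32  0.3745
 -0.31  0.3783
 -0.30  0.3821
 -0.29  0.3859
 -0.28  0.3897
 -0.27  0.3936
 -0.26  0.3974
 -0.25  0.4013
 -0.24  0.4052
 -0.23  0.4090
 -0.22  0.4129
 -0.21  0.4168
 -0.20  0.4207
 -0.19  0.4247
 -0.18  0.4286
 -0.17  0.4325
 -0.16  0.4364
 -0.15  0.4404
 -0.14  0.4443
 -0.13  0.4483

σ√T = 0.16·√1.25 = 0.1789
d₁ = [ln(51/52) + (0.088 − 0.038 + ½·0.16²)·1.25] / (σ√T) = (-0.0194 + 0.0785) / 0.1789 = 0.3303 ⇒ 0.33
d₂ = 0.3303 − 0.1789 = 0.1514 ⇒ 0.15
exp(−qT) = exp(−0.038·1.25) = 0.9536;  exp(−rT) = exp(−0.088·1.25) = 0.8958
N(−d₂) = N(-0.15) = 0.4404;  N(−d₁) = N(-0.33) = 0.3707
P = 52·0.8958·0.4404 − 51·0.9536·0.3707 = 20.5145 − 18.0285 = 2.4861

€2.49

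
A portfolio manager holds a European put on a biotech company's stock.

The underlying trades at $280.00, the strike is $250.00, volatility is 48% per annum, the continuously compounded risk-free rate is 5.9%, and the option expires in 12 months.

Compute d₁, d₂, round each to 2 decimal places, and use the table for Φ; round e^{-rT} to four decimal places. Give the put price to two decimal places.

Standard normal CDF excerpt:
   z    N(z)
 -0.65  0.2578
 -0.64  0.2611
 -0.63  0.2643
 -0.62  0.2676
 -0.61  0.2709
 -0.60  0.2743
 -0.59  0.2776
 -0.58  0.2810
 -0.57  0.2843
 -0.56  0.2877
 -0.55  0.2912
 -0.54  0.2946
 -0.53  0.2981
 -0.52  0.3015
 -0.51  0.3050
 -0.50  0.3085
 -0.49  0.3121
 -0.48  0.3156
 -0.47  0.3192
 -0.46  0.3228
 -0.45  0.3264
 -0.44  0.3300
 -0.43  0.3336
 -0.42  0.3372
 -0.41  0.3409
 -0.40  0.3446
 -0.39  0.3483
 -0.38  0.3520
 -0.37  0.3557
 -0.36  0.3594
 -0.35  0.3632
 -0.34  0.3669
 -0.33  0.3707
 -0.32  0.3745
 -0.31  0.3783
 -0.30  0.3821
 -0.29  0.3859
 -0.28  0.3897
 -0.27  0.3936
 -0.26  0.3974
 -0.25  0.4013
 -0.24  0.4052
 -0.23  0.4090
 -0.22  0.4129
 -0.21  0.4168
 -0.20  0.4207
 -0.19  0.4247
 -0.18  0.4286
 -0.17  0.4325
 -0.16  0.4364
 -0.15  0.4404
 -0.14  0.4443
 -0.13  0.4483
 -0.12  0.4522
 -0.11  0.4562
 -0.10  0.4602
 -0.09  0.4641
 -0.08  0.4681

$29.77

σ√T = 0.48 × 1.0000 = 0.4800
d₁ = [ln(280/250) + (0.059 + 0.48²/2)·1] / 0.4800 = [0.1133 + 0.1742] / 0.4800 = 0.5990 which rounds to 0.60
d₂ = d₁ − σ√T = 0.5990 − 0.4800 = 0.1190 which rounds to 0.12
e^(−rT) = e^(−0.059·1) = 0.9427
N(−d₂) = N(-0.12) = 0.4522;  N(−d₁) = N(-0.60) = 0.2743
P = 250·0.9427·0.4522 − 280·0.2743 = 106.5722 − 76.8040 = 29.7682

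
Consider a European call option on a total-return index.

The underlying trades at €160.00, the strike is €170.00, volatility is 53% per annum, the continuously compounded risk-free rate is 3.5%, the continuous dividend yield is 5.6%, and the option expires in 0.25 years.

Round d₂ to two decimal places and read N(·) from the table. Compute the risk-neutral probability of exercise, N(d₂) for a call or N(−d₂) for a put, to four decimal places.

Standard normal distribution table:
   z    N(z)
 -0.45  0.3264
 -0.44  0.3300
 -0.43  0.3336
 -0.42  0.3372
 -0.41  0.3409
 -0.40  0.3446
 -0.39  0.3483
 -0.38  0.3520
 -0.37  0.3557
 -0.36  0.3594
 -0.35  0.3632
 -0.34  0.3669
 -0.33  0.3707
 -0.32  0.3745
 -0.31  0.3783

0.3520

T = 0.25;  σ√T = 0.2650
ln(S/K) + (r − q + σ²/2)T = ln(160/170) + (0.035 − 0.056 + 0.53²/2)·0.25 = -0.0606 + 0.0299 = -0.0308
d₁ = -0.0308 / 0.2650 = -0.1161 → -0.12
d₂ = d₁ − σ√T = -0.1161 − 0.2650 = -0.3811 → -0.38
Risk-neutral Pr[S_T > K] = N(d₂) = N(-0.38) = 0.3520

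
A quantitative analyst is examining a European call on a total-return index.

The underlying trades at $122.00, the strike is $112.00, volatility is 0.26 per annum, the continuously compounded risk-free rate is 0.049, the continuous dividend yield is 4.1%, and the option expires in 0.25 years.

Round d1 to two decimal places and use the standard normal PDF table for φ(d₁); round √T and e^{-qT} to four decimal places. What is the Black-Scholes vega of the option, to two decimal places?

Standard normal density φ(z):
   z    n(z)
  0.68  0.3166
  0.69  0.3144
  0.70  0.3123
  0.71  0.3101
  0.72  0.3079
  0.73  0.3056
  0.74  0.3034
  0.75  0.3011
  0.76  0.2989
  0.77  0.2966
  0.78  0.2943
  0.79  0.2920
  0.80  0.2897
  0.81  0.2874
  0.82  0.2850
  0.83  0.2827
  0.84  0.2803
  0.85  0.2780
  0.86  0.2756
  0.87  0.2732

T = 0.25;  σ√T = 0.1300
d₁ = [ln(122/112) + (0.049 − 0.041 + 0.26²/2)·0.25] / 0.1300 = [0.0855 + 0.0105] / 0.1300 = 0.7382 ≈ 0.74
√T = √0.25 = 0.5000
φ(d₁) = φ(0.74) = 0.3034
exp(−qT) = exp(−0.041·0.25) = 0.9898
vega = S·exp(−qT)·φ(d₁)·√T = 122·0.9898·0.3034·0.5000 = 18.3186

18.32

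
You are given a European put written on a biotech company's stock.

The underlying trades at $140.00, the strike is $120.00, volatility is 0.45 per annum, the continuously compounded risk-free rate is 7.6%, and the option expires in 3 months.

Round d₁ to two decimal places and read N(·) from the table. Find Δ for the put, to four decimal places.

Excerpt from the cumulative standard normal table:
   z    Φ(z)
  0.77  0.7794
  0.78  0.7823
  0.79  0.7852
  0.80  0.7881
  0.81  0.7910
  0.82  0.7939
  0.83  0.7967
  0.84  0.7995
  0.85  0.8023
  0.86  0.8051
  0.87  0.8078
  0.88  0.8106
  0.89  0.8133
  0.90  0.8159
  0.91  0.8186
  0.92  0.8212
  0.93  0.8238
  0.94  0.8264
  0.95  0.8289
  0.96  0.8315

T = 0.25;  σ√T = 0.2250
d₁ = [ln(140/120) + (0.076 + ½·0.45²)·0.25] / (σ√T) = (0.1542 + 0.0443) / 0.2250 = 0.8821 → 0.88
N(d₁) = N(0.88) = 0.8106
Δ_put = N(d₁) − 1 = 0.8106 − 1 = -0.1894

-0.1894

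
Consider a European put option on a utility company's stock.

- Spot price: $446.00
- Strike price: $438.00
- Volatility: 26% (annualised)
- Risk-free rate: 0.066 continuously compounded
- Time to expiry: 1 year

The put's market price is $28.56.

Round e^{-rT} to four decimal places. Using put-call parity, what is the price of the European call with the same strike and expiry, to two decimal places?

exp(−rT) = exp(−0.066·1) = 0.9361
Put-call parity: C − P = S − K·e^(−rT) = 446 − 438·0.9361 = 446 − 410.0118 = 35.9882
C = P + (C − P) = 28.56 + (35.9882) = 64.5482

$64.55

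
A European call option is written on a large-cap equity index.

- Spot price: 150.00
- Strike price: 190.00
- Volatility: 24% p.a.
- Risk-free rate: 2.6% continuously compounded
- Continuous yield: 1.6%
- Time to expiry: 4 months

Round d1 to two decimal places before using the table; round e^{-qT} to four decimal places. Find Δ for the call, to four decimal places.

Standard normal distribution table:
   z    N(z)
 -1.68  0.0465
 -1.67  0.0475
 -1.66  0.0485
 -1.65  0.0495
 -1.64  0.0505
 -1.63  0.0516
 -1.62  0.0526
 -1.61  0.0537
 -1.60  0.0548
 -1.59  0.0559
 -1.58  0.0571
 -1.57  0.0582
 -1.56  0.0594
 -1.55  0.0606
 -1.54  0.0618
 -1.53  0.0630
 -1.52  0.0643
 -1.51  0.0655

σ√T = 0.24·√0.3333 = 0.1386
d₁ = [ln(150/190) + (0.026 − 0.016 + ½·0.24²)·0.3333] / (σ√T) = (-0.2364 + 0.0129) / 0.1386 = -1.6127 ≈ -1.61
N(d₁) = N(-1.61) = 0.0537
Δ_call = exp(−qT)·N(d₁) = 0.9947·0.0537 = 0.0534

0.0534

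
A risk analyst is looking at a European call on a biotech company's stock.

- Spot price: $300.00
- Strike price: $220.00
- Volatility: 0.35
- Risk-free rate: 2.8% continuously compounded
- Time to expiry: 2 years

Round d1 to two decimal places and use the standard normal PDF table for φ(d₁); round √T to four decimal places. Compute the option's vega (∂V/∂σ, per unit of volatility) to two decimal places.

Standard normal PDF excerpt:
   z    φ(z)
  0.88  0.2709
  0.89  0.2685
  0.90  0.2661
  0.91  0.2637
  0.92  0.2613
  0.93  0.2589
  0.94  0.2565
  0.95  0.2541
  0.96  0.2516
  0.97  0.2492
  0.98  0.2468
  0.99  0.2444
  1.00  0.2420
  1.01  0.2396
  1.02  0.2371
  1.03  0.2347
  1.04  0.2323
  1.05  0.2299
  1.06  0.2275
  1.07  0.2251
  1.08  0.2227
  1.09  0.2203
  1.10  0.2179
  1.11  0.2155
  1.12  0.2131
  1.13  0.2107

σ√T = 0.35·√2 = 0.4950
d₁ = [ln(300/220) + (0.028 + ½·0.35²)·2] / (σ√T) = (0.3102 + 0.1785) / 0.4950 = 0.9872 which rounds to 0.99
√T = √2 = 1.4142
φ(d₁) = φ(0.99) = 0.2444
vega = S·φ(d₁)·√T = 300·0.2444·1.4142 = 103.6891

103.69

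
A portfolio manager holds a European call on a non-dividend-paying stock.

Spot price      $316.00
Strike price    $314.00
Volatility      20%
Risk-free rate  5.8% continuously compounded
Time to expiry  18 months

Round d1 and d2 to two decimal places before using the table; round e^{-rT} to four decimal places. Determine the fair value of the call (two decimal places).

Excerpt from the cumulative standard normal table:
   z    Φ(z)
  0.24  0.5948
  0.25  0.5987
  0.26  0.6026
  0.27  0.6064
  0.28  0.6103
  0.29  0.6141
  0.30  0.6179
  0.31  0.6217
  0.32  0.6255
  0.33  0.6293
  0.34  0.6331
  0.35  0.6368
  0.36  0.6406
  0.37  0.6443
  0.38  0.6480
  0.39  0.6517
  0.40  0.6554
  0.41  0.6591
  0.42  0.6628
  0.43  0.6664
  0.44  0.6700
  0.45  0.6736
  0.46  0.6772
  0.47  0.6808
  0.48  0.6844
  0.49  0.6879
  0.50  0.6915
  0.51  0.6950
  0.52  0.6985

$45.06

T = 1.5;  σ√T = 0.2449
d₁ = [ln(316/314) + (0.058 + ½·0.2²)·1.5] / (σ√T) = (0.0063 + 0.1170) / 0.2449 = 0.5036 ⇒ 0.50
d₂ = 0.5036 − 0.2449 = 0.2586 ⇒ 0.26
exp(−rT) = exp(−0.058·1.5) = 0.9167
C = 316·N(0.50) − 314·0.9167·N(0.26) = 316·0.6915 − 314·0.9167·0.6026 = 218.5140 − 173.4547 = 45.0593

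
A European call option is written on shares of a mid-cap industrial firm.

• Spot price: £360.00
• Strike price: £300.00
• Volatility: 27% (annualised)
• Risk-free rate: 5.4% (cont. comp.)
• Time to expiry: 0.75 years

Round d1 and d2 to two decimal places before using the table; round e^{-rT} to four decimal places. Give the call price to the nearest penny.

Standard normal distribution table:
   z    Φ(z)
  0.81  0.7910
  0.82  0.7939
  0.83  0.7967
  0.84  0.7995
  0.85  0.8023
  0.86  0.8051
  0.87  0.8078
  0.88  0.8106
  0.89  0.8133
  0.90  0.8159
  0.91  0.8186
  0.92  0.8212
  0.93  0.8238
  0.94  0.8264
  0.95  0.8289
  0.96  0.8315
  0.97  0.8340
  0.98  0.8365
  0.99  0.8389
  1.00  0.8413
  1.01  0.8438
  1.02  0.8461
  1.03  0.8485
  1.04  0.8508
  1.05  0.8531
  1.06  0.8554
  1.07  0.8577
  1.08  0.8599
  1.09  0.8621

£78.44

σ√T = 0.27·√0.75 = 0.2338
d₁ = [ln(360/300) + (0.054 + ½·0.27²)·0.75] / (σ√T) = (0.1823 + 0.0678) / 0.2338 = 1.0698 ⇒ 1.07
d₂ = 1.0698 − 0.2338 = 0.8360 ⇒ 0.84
e^(−rT) = e^(−0.054·0.75) = 0.9603
N(d₁) = N(1.07) = 0.8577;  N(d₂) = N(0.84) = 0.7995
C = 360·0.8577 − 300·0.9603·0.7995 = 308.7720 − 230.3280 = 78.4440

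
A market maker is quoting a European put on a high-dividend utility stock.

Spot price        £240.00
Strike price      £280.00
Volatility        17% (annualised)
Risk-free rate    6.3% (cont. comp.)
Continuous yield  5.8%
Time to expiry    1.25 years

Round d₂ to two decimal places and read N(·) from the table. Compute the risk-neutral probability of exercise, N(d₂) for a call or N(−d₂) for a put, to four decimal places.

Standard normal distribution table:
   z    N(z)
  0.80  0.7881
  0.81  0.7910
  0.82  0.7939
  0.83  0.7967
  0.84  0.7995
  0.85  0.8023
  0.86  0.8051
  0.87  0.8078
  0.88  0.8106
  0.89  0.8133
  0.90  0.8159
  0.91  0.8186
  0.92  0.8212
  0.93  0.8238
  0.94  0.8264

T = 1.25;  σ√T = 0.1901
ln(S/K) + (r − q + σ²/2)T = ln(240/280) + (0.063 − 0.058 + 0.17²/2)·1.25 = -0.1542 + 0.0243 = -0.1298
d₁ = -0.1298 / 0.1901 = -0.6831 ⇒ -0.68
d₂ = d₁ − σ√T = -0.6831 − 0.1901 = -0.8732 ⇒ -0.87
Pr(exercise) under Q = N(−d₂) = N(0.87) = 0.8078

0.8078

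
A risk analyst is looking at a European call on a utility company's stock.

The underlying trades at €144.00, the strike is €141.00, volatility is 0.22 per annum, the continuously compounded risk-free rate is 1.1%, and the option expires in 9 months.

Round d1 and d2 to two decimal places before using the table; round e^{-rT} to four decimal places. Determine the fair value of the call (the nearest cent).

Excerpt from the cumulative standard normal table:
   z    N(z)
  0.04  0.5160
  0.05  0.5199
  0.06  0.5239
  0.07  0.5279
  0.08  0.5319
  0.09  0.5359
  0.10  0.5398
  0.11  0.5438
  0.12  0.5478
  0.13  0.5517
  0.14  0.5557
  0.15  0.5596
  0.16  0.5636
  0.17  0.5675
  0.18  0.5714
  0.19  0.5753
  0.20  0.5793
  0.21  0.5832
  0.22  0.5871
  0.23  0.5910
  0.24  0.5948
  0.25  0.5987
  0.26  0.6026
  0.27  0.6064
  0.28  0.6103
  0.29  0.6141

T = 0.75;  σ√T = 0.1905
ln(S/K) + (r + σ²/2)T = ln(144/141) + (0.011 + 0.22²/2)·0.75 = 0.0211 + 0.0264 = 0.0475
d₁ = 0.0475 / 0.1905 = 0.2491 → 0.25
d₂ = d₁ − σ√T = 0.2491 − 0.1905 = 0.0585 → 0.06
exp(−rT) = exp(−0.011·0.75) = 0.9918
N(d₁) = N(0.25) = 0.5987;  N(d₂) = N(0.06) = 0.5239
C = 144·0.5987 − 141·0.9918·0.5239 = 86.2128 − 73.2642 = 12.9486

€12.95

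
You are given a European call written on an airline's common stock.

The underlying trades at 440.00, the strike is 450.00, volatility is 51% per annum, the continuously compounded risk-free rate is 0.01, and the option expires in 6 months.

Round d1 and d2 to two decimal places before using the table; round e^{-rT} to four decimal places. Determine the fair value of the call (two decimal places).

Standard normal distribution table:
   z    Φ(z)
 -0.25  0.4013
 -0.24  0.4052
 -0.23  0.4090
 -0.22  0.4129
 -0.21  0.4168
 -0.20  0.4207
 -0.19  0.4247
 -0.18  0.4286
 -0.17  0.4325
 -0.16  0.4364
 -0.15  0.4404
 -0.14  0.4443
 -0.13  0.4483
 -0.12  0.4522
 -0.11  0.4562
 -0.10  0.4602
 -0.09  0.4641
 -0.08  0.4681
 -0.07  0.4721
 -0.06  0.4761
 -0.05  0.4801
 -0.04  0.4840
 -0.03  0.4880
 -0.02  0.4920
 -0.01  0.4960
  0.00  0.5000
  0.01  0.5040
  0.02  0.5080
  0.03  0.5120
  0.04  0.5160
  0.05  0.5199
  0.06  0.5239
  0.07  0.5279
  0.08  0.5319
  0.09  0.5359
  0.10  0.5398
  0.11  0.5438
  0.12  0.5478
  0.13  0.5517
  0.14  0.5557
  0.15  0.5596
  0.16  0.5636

59.62

σ√T = 0.51·√0.5 = 0.3606
d₁ = [ln(440/450) + (0.01 + ½·0.51²)·0.5] / (σ√T) = (-0.0225 + 0.0700) / 0.3606 = 0.1319 ≈ 0.13
d₂ = 0.1319 − 0.3606 = -0.2288 ≈ -0.23
e^(−rT) = e^(−0.01·0.5) = 0.9950
C = 440·N(0.13) − 450·0.9950·N(-0.23) = 440·0.5517 − 450·0.9950·0.4090 = 242.7480 − 183.1298 = 59.6182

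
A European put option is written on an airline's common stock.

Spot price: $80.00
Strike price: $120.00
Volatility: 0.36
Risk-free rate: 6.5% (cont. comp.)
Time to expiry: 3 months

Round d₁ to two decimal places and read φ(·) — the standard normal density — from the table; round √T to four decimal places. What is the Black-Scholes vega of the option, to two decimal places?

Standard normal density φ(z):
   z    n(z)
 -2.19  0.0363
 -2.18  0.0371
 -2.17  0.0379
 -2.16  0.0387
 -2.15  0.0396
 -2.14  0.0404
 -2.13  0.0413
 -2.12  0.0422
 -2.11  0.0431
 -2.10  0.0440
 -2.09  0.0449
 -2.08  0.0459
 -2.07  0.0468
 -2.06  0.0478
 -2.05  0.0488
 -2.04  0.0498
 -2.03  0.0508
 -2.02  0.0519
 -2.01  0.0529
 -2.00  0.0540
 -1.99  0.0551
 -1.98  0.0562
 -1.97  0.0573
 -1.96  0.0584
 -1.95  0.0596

1.87

T = 0.25;  σ√T = 0.1800
d₁ = [ln(80/120) + (0.065 + 0.36²/2)·0.25] / 0.1800 = [-0.4055 + 0.0324] / 0.1800 = -2.0723 ⇒ -2.07
√T = √0.25 = 0.5000
φ(d₁) = φ(-2.07) = 0.0468
vega = S·φ(d₁)·√T = 80·0.0468·0.5000 = 1.8720
(Vega is the same for a European call and put with the same parameters.)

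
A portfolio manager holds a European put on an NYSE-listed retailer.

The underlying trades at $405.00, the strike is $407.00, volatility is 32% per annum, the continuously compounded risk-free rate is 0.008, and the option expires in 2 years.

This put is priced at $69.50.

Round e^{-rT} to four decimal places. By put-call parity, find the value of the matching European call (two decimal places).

$73.97

exp(−rT) = exp(−0.008·2) = 0.9841
Put-call parity: C − P = S − K·e^(−rT) = 405 − 407·0.9841 = 405 − 400.5287 = 4.4713
C = P + (C − P) = 69.50 + (4.4713) = 73.9713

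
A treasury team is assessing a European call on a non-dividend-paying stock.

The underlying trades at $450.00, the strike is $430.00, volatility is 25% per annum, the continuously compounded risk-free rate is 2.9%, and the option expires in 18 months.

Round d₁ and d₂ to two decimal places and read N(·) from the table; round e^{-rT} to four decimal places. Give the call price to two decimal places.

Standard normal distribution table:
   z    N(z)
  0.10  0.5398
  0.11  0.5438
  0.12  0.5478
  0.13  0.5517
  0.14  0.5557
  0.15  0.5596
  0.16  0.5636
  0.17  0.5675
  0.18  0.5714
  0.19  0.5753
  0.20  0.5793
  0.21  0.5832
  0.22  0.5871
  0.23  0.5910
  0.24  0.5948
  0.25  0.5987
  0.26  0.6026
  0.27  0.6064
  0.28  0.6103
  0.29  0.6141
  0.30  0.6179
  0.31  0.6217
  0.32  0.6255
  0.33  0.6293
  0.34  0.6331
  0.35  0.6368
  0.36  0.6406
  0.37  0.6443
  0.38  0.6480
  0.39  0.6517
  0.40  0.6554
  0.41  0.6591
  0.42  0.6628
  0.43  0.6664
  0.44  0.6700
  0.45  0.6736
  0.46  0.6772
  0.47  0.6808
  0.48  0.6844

$72.73

σ√T = 0.25 × 1.2247 = 0.3062
d₁ = [ln(450/430) + (0.029 + 0.25²/2)·1.5] / 0.3062 = [0.0455 + 0.0904] / 0.3062 = 0.4436 which rounds to 0.44
d₂ = d₁ − σ√T = 0.4436 − 0.3062 = 0.1375 which rounds to 0.14
e^(−rT) = e^(−0.029·1.5) = 0.9574
C = 450·N(0.44) − 430·0.9574·N(0.14) = 450·0.6700 − 430·0.9574·0.5557 = 301.5000 − 228.7717 = 72.7283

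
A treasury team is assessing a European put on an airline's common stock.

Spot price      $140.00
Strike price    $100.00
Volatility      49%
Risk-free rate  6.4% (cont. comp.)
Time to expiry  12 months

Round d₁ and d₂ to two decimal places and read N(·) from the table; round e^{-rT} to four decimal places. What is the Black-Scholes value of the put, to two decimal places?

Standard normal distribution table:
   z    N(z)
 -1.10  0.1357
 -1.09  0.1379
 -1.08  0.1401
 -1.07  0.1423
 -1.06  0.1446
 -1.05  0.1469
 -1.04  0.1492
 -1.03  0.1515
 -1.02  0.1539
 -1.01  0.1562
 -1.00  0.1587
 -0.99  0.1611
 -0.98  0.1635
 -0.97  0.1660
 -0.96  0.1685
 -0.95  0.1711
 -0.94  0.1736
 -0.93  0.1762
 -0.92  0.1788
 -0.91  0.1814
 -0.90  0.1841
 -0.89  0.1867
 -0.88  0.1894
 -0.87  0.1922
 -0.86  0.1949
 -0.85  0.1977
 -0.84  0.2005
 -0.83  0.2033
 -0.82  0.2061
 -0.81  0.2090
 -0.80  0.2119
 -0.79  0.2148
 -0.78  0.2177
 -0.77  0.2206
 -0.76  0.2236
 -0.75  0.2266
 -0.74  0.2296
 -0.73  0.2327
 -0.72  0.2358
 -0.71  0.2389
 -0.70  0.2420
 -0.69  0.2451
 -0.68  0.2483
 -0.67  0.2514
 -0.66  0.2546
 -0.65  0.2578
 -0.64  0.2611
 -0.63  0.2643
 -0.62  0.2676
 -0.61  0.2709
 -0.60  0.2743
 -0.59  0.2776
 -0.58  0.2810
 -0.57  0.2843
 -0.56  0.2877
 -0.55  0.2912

σ√T = 0.49·√1 = 0.4900
d₁ = [ln(140/100) + (0.064 + ½·0.49²)·1] / (σ√T) = (0.3365 + 0.1840) / 0.4900 = 1.0623 ⇒ 1.06
d₂ = 1.0623 − 0.4900 = 0.5723 ⇒ 0.57
e^(−rT) = e^(−0.064·1) = 0.9380
N(−d₂) = N(-0.57) = 0.2843;  N(−d₁) = N(-1.06) = 0.1446
P = 100·0.9380·0.2843 − 140·0.1446 = 26.6673 − 20.2440 = 6.4233

$6.42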